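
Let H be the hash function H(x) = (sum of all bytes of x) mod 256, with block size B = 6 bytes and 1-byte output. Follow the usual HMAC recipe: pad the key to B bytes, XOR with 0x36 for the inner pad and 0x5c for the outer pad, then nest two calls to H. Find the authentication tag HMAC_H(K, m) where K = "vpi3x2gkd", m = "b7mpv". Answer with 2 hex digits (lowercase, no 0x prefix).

58

Key "vpi3x2gkd" = 76 70 69 33 78 32 67 6b 64 is 9 bytes > B = 6, so hash it first: H(key) = 62, then zero-pad to 6 bytes: K' = 62 00 00 00 00 00.
K' ⊕ ipad = 54 36 36 36 36 36.  K' ⊕ opad = 3e 5c 5c 5c 5c 5c.
Inner input = (K'⊕ipad) ∥ m = 54 36 36 36 36 36 ∥ 62 37 6d 70 76.
Inner hash: sum = 84+54+54+54+54+54+98+55+109+112+118 = 846; mod 256 = 78 → 4e.
Outer input = (K'⊕opad) ∥ inner = 3e 5c 5c 5c 5c 5c ∥ 4e.
Outer hash (tag): sum = 62+92+92+92+92+92+78 = 600; mod 256 = 88 → 58.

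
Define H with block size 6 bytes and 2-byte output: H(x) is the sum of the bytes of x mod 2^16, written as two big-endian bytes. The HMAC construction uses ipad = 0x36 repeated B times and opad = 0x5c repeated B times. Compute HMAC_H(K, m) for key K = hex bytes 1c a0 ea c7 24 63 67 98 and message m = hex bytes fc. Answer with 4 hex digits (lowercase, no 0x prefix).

034e

Key hex bytes 1c a0 ea c7 24 63 67 98 is 8 bytes > B = 6, so hash it first: H(key) = 03 f3, then zero-pad to 6 bytes: K' = 03 f3 00 00 00 00.
K' ⊕ ipad = 35 c5 36 36 36 36.  K' ⊕ opad = 5f af 5c 5c 5c 5c.
Inner input = (K'⊕ipad) ∥ m = 35 c5 36 36 36 36 ∥ fc.
Inner hash: sum = 53+197+54+54+54+54+252 = 718 → 02 ce.
Outer input = (K'⊕opad) ∥ inner = 5f af 5c 5c 5c 5c ∥ 02 ce.
Outer hash (tag): sum = 95+175+92+92+92+92+2+206 = 846 → 03 4e.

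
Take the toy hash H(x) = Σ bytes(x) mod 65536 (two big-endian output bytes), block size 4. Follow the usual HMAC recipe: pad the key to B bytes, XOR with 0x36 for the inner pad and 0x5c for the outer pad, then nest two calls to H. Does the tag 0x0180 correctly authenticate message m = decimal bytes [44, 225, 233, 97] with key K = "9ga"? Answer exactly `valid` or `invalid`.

valid

Key "9ga" = 39 67 61 is 3 bytes ≤ B = 4; zero-pad to 4 bytes: K' = 39 67 61 00.
K' ⊕ ipad = 0f 51 57 36; K' ⊕ opad = 65 3b 3d 5c.
Inner hash: sum = 15+81+87+54+44+225+233+97 = 836 → 03 44.
Outer hash (recomputed tag): sum = 101+59+61+92+3+68 = 384 → 01 80.
Recomputed tag = 0180; claimed = 0180 → match.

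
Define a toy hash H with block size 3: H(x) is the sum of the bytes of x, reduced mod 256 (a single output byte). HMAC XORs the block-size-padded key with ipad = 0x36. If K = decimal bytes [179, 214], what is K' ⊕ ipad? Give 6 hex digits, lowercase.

85e036

Key decimal bytes [179, 214] = b3 d6 is 2 bytes ≤ B = 3; zero-pad to 3 bytes: K' = b3 d6 00.
XOR each byte with 0x36: b3⊕36=85, d6⊕36=e0, 00⊕36=36.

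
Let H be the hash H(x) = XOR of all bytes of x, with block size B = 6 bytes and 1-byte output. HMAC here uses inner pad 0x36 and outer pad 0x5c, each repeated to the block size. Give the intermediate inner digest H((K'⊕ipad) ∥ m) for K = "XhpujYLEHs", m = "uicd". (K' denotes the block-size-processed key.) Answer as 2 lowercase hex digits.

2f

Key "XhpujYLEHs" = 58 68 70 75 6a 59 4c 45 48 73 is 10 bytes > B = 6, so hash it first: H(key) = 34, then zero-pad to 6 bytes: K' = 34 00 00 00 00 00.
K' ⊕ ipad = 02 36 36 36 36 36.
Inner input = 02 36 36 36 36 36 ∥ 75 69 63 64.
Inner hash: XOR 02⊕36⊕36⊕36⊕36⊕36⊕75⊕69⊕63⊕64 = 2f.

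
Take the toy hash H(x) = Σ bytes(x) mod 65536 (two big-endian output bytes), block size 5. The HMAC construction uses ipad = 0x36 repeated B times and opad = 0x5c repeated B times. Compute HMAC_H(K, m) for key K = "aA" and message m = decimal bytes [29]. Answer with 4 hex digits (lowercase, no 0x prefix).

Key "aA" = 61 41 is 2 bytes ≤ B = 5; zero-pad to 5 bytes: K' = 61 41 00 00 00.
K' ⊕ ipad = 57 77 36 36 36.  K' ⊕ opad = 3d 1d 5c 5c 5c.
Inner input = (K'⊕ipad) ∥ m = 57 77 36 36 36 ∥ 1d.
Inner hash: sum = 87+119+54+54+54+29 = 397 → 01 8d.
Outer input = (K'⊕opad) ∥ inner = 3d 1d 5c 5c 5c ∥ 01 8d.
Outer hash (tag): sum = 61+29+92+92+92+1+141 = 508 → 01 fc.

01fc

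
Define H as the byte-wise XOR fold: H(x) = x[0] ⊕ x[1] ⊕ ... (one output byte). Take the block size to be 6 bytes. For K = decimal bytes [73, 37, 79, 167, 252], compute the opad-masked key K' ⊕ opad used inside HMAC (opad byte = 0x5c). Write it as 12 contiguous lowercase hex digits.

Key decimal bytes [73, 37, 79, 167, 252] = 49 25 4f a7 fc is 5 bytes ≤ B = 6; zero-pad to 6 bytes: K' = 49 25 4f a7 fc 00.
XOR each byte with 0x5c: 49⊕5c=15, 25⊕5c=79, 4f⊕5c=13, a7⊕5c=fb, fc⊕5c=a0, 00⊕5c=5c.

157913fba05c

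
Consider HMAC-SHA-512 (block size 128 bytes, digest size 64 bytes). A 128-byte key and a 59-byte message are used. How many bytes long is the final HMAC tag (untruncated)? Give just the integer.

64

The tag is one SHA-512 digest: 64 bytes.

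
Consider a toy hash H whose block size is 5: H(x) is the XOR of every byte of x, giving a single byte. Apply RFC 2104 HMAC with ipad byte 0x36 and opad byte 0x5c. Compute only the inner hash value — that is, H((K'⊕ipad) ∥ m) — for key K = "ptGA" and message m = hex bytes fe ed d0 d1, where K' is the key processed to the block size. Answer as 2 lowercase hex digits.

Key "ptGA" = 70 74 47 41 is 4 bytes ≤ B = 5; zero-pad to 5 bytes: K' = 70 74 47 41 00.
K' ⊕ ipad = 46 42 71 77 36.
Inner input = 46 42 71 77 36 ∥ fe ed d0 d1.
Inner hash: XOR 46⊕42⊕71⊕77⊕36⊕fe⊕ed⊕d0⊕d1 = 26.

26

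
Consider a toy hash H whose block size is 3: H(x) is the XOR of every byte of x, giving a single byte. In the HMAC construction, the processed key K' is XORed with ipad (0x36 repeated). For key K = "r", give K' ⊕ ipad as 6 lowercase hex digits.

443636

Key "r" = 72 is 1 byte ≤ B = 3; zero-pad to 3 bytes: K' = 72 00 00.
XOR each byte with 0x36: 72⊕36=44, 00⊕36=36, 00⊕36=36.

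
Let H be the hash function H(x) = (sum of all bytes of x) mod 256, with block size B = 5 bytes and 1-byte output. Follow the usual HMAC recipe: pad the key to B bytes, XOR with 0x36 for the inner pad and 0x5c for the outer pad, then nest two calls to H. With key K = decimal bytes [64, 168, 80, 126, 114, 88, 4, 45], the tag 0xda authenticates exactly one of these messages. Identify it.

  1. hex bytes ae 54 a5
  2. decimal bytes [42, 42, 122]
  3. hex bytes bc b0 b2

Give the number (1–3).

3

Key decimal bytes [64, 168, 80, 126, 114, 88, 4, 45] = 40 a8 50 7e 72 58 04 2d is 8 bytes > B = 5, so hash it first: H(key) = b1, then zero-pad to 5 bytes: K' = b1 00 00 00 00.
K' ⊕ ipad = 87 36 36 36 36; K' ⊕ opad = ed 5c 5c 5c 5c.
m1: inner = H(87 36 36 36 36 ae 54 a5) = 06; tag = H(ed 5c 5c 5c 5c 06) = 63
m2: inner = H(87 36 36 36 36 2a 2a 7a) = 2d; tag = H(ed 5c 5c 5c 5c 2d) = 8a
m3: inner = H(87 36 36 36 36 bc b0 b2) = 7d; tag = H(ed 5c 5c 5c 5c 7d) = da ← matches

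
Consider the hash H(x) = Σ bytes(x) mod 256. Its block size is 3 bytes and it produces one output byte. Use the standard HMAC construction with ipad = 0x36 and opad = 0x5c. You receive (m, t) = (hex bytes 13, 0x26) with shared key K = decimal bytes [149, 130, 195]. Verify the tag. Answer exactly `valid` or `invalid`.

Key decimal bytes [149, 130, 195] = 95 82 c3 is exactly B = 3 bytes: K' = 95 82 c3.
K' ⊕ ipad = a3 b4 f5; K' ⊕ opad = c9 de 9f.
Inner hash: sum = 163+180+245+19 = 607; mod 256 = 95 → 5f.
Outer hash (recomputed tag): sum = 201+222+159+95 = 677; mod 256 = 165 → a5.
Recomputed tag = a5; claimed = 26 → mismatch.

invalid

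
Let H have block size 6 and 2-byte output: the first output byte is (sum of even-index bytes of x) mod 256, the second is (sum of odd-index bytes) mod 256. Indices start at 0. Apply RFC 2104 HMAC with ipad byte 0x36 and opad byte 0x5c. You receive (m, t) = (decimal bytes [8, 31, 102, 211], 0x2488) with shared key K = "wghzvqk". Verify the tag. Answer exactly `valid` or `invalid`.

valid

Key "wghzvqk" = 77 67 68 7a 76 71 6b is 7 bytes > B = 6, so hash it first: H(key) = c0 52, then zero-pad to 6 bytes: K' = c0 52 00 00 00 00.
K' ⊕ ipad = f6 64 36 36 36 36; K' ⊕ opad = 9c 0e 5c 5c 5c 5c.
Inner hash: even-index sum = 464 mod 256 = 208; odd-index sum = 450 mod 256 = 194 → d0 c2.
Outer hash (recomputed tag): even-index sum = 548 mod 256 = 36; odd-index sum = 392 mod 256 = 136 → 24 88.
Recomputed tag = 2488; claimed = 2488 → match.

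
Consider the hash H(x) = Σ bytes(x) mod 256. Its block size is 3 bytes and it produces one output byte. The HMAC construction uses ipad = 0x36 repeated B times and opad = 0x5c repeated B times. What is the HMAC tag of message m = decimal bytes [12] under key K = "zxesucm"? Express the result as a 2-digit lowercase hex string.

Key "zxesucm" = 7a 78 65 73 75 63 6d is 7 bytes > B = 3, so hash it first: H(key) = 0f, then zero-pad to 3 bytes: K' = 0f 00 00.
K' ⊕ ipad = 39 36 36.  K' ⊕ opad = 53 5c 5c.
Inner input = (K'⊕ipad) ∥ m = 39 36 36 ∥ 0c.
Inner hash: sum = 57+54+54+12 = 177 → b1.
Outer input = (K'⊕opad) ∥ inner = 53 5c 5c ∥ b1.
Outer hash (tag): sum = 83+92+92+177 = 444; mod 256 = 188 → bc.

bc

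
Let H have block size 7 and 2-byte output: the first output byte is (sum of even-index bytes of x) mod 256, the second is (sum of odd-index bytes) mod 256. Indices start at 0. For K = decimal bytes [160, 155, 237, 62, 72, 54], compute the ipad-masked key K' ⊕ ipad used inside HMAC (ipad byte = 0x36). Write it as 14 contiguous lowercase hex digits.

Key decimal bytes [160, 155, 237, 62, 72, 54] = a0 9b ed 3e 48 36 is 6 bytes ≤ B = 7; zero-pad to 7 bytes: K' = a0 9b ed 3e 48 36 00.
XOR each byte with 0x36: a0⊕36=96, 9b⊕36=ad, ed⊕36=db, 3e⊕36=08, 48⊕36=7e, 36⊕36=00, 00⊕36=36.

96addb087e0036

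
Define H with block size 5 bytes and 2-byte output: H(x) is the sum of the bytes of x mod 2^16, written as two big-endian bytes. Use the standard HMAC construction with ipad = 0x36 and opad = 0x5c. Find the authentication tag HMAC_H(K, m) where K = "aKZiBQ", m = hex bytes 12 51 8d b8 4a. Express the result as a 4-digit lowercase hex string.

02ce

Key "aKZiBQ" = 61 4b 5a 69 42 51 is 6 bytes > B = 5, so hash it first: H(key) = 02 02, then zero-pad to 5 bytes: K' = 02 02 00 00 00.
K' ⊕ ipad = 34 34 36 36 36.  K' ⊕ opad = 5e 5e 5c 5c 5c.
Inner input = (K'⊕ipad) ∥ m = 34 34 36 36 36 ∥ 12 51 8d b8 4a.
Inner hash: sum = 52+52+54+54+54+18+81+141+184+74 = 764 → 02 fc.
Outer input = (K'⊕opad) ∥ inner = 5e 5e 5c 5c 5c ∥ 02 fc.
Outer hash (tag): sum = 94+94+92+92+92+2+252 = 718 → 02 ce.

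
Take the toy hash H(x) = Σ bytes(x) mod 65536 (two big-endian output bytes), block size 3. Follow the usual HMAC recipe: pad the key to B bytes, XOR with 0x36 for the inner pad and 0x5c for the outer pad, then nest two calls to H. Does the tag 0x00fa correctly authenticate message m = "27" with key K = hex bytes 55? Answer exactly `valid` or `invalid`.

Key hex bytes 55 is 1 byte ≤ B = 3; zero-pad to 3 bytes: K' = 55 00 00.
K' ⊕ ipad = 63 36 36; K' ⊕ opad = 09 5c 5c.
Inner hash: sum = 99+54+54+50+55 = 312 → 01 38.
Outer hash (recomputed tag): sum = 9+92+92+1+56 = 250 → 00 fa.
Recomputed tag = 00fa; claimed = 00fa → match.

valid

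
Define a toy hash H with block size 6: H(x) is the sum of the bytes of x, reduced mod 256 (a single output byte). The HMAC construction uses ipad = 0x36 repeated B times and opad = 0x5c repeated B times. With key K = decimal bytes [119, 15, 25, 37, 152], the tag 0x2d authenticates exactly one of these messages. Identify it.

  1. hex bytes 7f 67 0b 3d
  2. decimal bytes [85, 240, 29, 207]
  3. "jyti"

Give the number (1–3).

2

Key decimal bytes [119, 15, 25, 37, 152] = 77 0f 19 25 98 is 5 bytes ≤ B = 6; zero-pad to 6 bytes: K' = 77 0f 19 25 98 00.
K' ⊕ ipad = 41 39 2f 13 ae 36; K' ⊕ opad = 2b 53 45 79 c4 5c.
m1: inner = H(41 39 2f 13 ae 36 7f 67 0b 3d) = ce; tag = H(2b 53 45 79 c4 5c ce) = 2a
m2: inner = H(41 39 2f 13 ae 36 55 f0 1d cf) = d1; tag = H(2b 53 45 79 c4 5c d1) = 2d ← matches
m3: inner = H(41 39 2f 13 ae 36 6a 79 74 69) = 60; tag = H(2b 53 45 79 c4 5c 60) = bc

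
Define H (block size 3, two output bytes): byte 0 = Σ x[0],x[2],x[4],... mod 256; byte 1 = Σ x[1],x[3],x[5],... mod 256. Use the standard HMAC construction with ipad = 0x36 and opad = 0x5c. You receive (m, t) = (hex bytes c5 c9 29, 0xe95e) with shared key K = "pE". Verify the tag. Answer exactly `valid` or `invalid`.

Key "pE" = 70 45 is 2 bytes ≤ B = 3; zero-pad to 3 bytes: K' = 70 45 00.
K' ⊕ ipad = 46 73 36; K' ⊕ opad = 2c 19 5c.
Inner hash: even-index sum = 325 mod 256 = 69; odd-index sum = 353 mod 256 = 97 → 45 61.
Outer hash (recomputed tag): even-index sum = 233 mod 256 = 233; odd-index sum = 94 mod 256 = 94 → e9 5e.
Recomputed tag = e95e; claimed = e95e → match.

valid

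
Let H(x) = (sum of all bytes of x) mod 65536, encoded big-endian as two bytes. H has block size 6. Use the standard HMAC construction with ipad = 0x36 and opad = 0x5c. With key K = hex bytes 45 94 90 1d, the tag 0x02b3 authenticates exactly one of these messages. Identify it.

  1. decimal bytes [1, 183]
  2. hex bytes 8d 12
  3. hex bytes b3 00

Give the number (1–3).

1

Key hex bytes 45 94 90 1d is 4 bytes ≤ B = 6; zero-pad to 6 bytes: K' = 45 94 90 1d 00 00.
K' ⊕ ipad = 73 a2 a6 2b 36 36; K' ⊕ opad = 19 c8 cc 41 5c 5c.
m1: inner = H(73 a2 a6 2b 36 36 01 b7) = 03 0a; tag = H(19 c8 cc 41 5c 5c 03 0a) = 02b3 ← matches
m2: inner = H(73 a2 a6 2b 36 36 8d 12) = 02 f1; tag = H(19 c8 cc 41 5c 5c 02 f1) = 0399
m3: inner = H(73 a2 a6 2b 36 36 b3 00) = 03 05; tag = H(19 c8 cc 41 5c 5c 03 05) = 02ae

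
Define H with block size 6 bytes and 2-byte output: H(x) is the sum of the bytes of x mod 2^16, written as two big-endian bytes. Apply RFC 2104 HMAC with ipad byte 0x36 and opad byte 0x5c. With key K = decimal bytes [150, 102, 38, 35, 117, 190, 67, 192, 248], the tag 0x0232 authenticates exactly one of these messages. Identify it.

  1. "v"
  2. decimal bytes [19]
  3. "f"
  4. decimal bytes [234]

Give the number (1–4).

4

Key decimal bytes [150, 102, 38, 35, 117, 190, 67, 192, 248] = 96 66 26 23 75 be 43 c0 f8 is 9 bytes > B = 6, so hash it first: H(key) = 04 73, then zero-pad to 6 bytes: K' = 04 73 00 00 00 00.
K' ⊕ ipad = 32 45 36 36 36 36; K' ⊕ opad = 58 2f 5c 5c 5c 5c.
m1: inner = H(32 45 36 36 36 36 76) = 01 c5; tag = H(58 2f 5c 5c 5c 5c 01 c5) = 02bd
m2: inner = H(32 45 36 36 36 36 13) = 01 62; tag = H(58 2f 5c 5c 5c 5c 01 62) = 025a
m3: inner = H(32 45 36 36 36 36 66) = 01 b5; tag = H(58 2f 5c 5c 5c 5c 01 b5) = 02ad
m4: inner = H(32 45 36 36 36 36 ea) = 02 39; tag = H(58 2f 5c 5c 5c 5c 02 39) = 0232 ← matches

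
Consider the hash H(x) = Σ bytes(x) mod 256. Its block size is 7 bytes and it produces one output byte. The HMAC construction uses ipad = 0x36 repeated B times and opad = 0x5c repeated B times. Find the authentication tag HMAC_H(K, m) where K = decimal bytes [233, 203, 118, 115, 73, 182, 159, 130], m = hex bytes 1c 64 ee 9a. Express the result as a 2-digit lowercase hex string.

e0

Key decimal bytes [233, 203, 118, 115, 73, 182, 159, 130] = e9 cb 76 73 49 b6 9f 82 is 8 bytes > B = 7, so hash it first: H(key) = bd, then zero-pad to 7 bytes: K' = bd 00 00 00 00 00 00.
K' ⊕ ipad = 8b 36 36 36 36 36 36.  K' ⊕ opad = e1 5c 5c 5c 5c 5c 5c.
Inner input = (K'⊕ipad) ∥ m = 8b 36 36 36 36 36 36 ∥ 1c 64 ee 9a.
Inner hash: sum = 139+54+54+54+54+54+54+28+100+238+154 = 983; mod 256 = 215 → d7.
Outer input = (K'⊕opad) ∥ inner = e1 5c 5c 5c 5c 5c 5c ∥ d7.
Outer hash (tag): sum = 225+92+92+92+92+92+92+215 = 992; mod 256 = 224 → e0.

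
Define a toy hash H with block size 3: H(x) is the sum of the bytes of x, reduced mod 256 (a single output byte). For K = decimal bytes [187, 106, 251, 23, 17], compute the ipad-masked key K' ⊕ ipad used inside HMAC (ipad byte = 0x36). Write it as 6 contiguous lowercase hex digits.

Key decimal bytes [187, 106, 251, 23, 17] = bb 6a fb 17 11 is 5 bytes > B = 3, so hash it first: H(key) = 48, then zero-pad to 3 bytes: K' = 48 00 00.
XOR each byte with 0x36: 48⊕36=7e, 00⊕36=36, 00⊕36=36.

7e3636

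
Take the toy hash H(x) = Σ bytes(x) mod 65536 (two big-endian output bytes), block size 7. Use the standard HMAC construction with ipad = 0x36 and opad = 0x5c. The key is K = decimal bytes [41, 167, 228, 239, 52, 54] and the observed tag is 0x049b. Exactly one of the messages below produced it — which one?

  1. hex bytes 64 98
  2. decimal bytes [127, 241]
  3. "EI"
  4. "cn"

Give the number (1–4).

Key decimal bytes [41, 167, 228, 239, 52, 54] = 29 a7 e4 ef 34 36 is 6 bytes ≤ B = 7; zero-pad to 7 bytes: K' = 29 a7 e4 ef 34 36 00.
K' ⊕ ipad = 1f 91 d2 d9 02 00 36; K' ⊕ opad = 75 fb b8 b3 68 6a 5c.
m1: inner = H(1f 91 d2 d9 02 00 36 64 98) = 03 8f; tag = H(75 fb b8 b3 68 6a 5c 03 8f) = 049b ← matches
m2: inner = H(1f 91 d2 d9 02 00 36 7f f1) = 04 03; tag = H(75 fb b8 b3 68 6a 5c 04 03) = 0410
m3: inner = H(1f 91 d2 d9 02 00 36 45 49) = 03 21; tag = H(75 fb b8 b3 68 6a 5c 03 21) = 042d
m4: inner = H(1f 91 d2 d9 02 00 36 63 6e) = 03 64; tag = H(75 fb b8 b3 68 6a 5c 03 64) = 0470

1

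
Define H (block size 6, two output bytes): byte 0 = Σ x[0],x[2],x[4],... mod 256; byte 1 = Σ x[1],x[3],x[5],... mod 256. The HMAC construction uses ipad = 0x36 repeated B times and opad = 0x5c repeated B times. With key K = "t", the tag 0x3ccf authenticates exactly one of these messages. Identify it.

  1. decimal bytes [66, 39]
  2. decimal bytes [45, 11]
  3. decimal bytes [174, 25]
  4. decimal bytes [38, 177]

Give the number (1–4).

3

Key "t" = 74 is 1 byte ≤ B = 6; zero-pad to 6 bytes: K' = 74 00 00 00 00 00.
K' ⊕ ipad = 42 36 36 36 36 36; K' ⊕ opad = 28 5c 5c 5c 5c 5c.
m1: inner = H(42 36 36 36 36 36 42 27) = f0 c9; tag = H(28 5c 5c 5c 5c 5c f0 c9) = d0dd
m2: inner = H(42 36 36 36 36 36 2d 0b) = db ad; tag = H(28 5c 5c 5c 5c 5c db ad) = bbc1
m3: inner = H(42 36 36 36 36 36 ae 19) = 5c bb; tag = H(28 5c 5c 5c 5c 5c 5c bb) = 3ccf ← matches
m4: inner = H(42 36 36 36 36 36 26 b1) = d4 53; tag = H(28 5c 5c 5c 5c 5c d4 53) = b467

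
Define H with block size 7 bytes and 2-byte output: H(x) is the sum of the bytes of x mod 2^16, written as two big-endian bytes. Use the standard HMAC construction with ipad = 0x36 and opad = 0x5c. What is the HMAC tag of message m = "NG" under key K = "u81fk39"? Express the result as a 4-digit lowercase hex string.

02ee

Key "u81fk39" = 75 38 31 66 6b 33 39 is exactly B = 7 bytes: K' = 75 38 31 66 6b 33 39.
K' ⊕ ipad = 43 0e 07 50 5d 05 0f.  K' ⊕ opad = 29 64 6d 3a 37 6f 65.
Inner input = (K'⊕ipad) ∥ m = 43 0e 07 50 5d 05 0f ∥ 4e 47.
Inner hash: sum = 67+14+7+80+93+5+15+78+71 = 430 → 01 ae.
Outer input = (K'⊕opad) ∥ inner = 29 64 6d 3a 37 6f 65 ∥ 01 ae.
Outer hash (tag): sum = 41+100+109+58+55+111+101+1+174 = 750 → 02 ee.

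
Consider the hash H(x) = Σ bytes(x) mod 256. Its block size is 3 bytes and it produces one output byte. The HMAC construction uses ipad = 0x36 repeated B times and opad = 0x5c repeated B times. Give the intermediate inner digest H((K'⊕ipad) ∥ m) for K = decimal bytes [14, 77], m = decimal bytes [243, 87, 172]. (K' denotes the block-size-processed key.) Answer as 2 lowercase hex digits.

df

Key decimal bytes [14, 77] = 0e 4d is 2 bytes ≤ B = 3; zero-pad to 3 bytes: K' = 0e 4d 00.
K' ⊕ ipad = 38 7b 36.
Inner input = 38 7b 36 ∥ f3 57 ac.
Inner hash: sum = 56+123+54+243+87+172 = 735; mod 256 = 223 → df.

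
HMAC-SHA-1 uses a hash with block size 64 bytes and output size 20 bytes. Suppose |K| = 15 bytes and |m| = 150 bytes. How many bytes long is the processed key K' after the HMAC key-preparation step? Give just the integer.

Key is 15 ≤ 64 bytes, zero-padded: |K'| = 64.

64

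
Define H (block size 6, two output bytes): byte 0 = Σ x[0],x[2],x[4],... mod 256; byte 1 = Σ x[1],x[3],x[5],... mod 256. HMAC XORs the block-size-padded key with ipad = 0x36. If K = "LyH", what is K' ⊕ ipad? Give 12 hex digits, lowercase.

7a4f7e363636

Key "LyH" = 4c 79 48 is 3 bytes ≤ B = 6; zero-pad to 6 bytes: K' = 4c 79 48 00 00 00.
XOR each byte with 0x36: 4c⊕36=7a, 79⊕36=4f, 48⊕36=7e, 00⊕36=36, 00⊕36=36, 00⊕36=36.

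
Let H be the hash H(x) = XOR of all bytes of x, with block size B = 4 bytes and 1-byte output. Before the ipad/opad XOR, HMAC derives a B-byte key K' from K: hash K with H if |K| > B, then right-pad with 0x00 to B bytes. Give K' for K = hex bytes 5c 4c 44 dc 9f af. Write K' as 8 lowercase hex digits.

b8000000

|K| = 6 > B = 4, so first hash the key.
H(K): XOR 5c⊕4c⊕44⊕dc⊕9f⊕af = b8.
Zero-pad H(K) = b8 to 4 bytes: K' = b8 00 00 00.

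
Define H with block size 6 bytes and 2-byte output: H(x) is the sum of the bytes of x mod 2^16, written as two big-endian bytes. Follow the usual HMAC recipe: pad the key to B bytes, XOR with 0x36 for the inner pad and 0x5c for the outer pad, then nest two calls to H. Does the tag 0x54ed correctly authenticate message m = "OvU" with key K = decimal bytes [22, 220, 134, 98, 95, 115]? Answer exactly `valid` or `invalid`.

invalid

Key decimal bytes [22, 220, 134, 98, 95, 115] = 16 dc 86 62 5f 73 is exactly B = 6 bytes: K' = 16 dc 86 62 5f 73.
K' ⊕ ipad = 20 ea b0 54 69 45; K' ⊕ opad = 4a 80 da 3e 03 2f.
Inner hash: sum = 32+234+176+84+105+69+79+118+85 = 982 → 03 d6.
Outer hash (recomputed tag): sum = 74+128+218+62+3+47+3+214 = 749 → 02 ed.
Recomputed tag = 02ed; claimed = 54ed → mismatch.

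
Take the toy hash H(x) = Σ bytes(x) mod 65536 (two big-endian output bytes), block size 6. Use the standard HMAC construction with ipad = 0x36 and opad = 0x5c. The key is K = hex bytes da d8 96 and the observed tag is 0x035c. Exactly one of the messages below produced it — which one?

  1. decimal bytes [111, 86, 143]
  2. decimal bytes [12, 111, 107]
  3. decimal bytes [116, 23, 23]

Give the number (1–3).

1

Key hex bytes da d8 96 is 3 bytes ≤ B = 6; zero-pad to 6 bytes: K' = da d8 96 00 00 00.
K' ⊕ ipad = ec ee a0 36 36 36; K' ⊕ opad = 86 84 ca 5c 5c 5c.
m1: inner = H(ec ee a0 36 36 36 6f 56 8f) = 04 70; tag = H(86 84 ca 5c 5c 5c 04 70) = 035c ← matches
m2: inner = H(ec ee a0 36 36 36 0c 6f 6b) = 04 02; tag = H(86 84 ca 5c 5c 5c 04 02) = 02ee
m3: inner = H(ec ee a0 36 36 36 74 17 17) = 03 be; tag = H(86 84 ca 5c 5c 5c 03 be) = 03a9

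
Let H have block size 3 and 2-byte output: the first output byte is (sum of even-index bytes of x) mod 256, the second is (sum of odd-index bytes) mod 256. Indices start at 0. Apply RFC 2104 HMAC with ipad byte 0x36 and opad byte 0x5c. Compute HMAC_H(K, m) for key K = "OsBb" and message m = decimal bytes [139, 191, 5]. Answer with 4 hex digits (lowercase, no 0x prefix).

Key "OsBb" = 4f 73 42 62 is 4 bytes > B = 3, so hash it first: H(key) = 91 d5, then zero-pad to 3 bytes: K' = 91 d5 00.
K' ⊕ ipad = a7 e3 36.  K' ⊕ opad = cd 89 5c.
Inner input = (K'⊕ipad) ∥ m = a7 e3 36 ∥ 8b bf 05.
Inner hash: even-index sum = 412 mod 256 = 156; odd-index sum = 371 mod 256 = 115 → 9c 73.
Outer input = (K'⊕opad) ∥ inner = cd 89 5c ∥ 9c 73.
Outer hash (tag): even-index sum = 412 mod 256 = 156; odd-index sum = 293 mod 256 = 37 → 9c 25.

9c25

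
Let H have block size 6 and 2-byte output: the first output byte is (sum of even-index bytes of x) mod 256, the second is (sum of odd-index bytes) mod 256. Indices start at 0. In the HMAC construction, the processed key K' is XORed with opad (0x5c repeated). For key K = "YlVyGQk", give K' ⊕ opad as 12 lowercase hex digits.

3d6a5c5c5c5c

Key "YlVyGQk" = 59 6c 56 79 47 51 6b is 7 bytes > B = 6, so hash it first: H(key) = 61 36, then zero-pad to 6 bytes: K' = 61 36 00 00 00 00.
XOR each byte with 0x5c: 61⊕5c=3d, 36⊕5c=6a, 00⊕5c=5c, 00⊕5c=5c, 00⊕5c=5c, 00⊕5c=5c.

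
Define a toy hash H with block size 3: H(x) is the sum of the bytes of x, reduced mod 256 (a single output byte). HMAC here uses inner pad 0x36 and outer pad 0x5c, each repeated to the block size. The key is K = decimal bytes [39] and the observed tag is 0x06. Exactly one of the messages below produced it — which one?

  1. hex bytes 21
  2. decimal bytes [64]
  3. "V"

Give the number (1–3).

Key decimal bytes [39] = 27 is 1 byte ≤ B = 3; zero-pad to 3 bytes: K' = 27 00 00.
K' ⊕ ipad = 11 36 36; K' ⊕ opad = 7b 5c 5c.
m1: inner = H(11 36 36 21) = 9e; tag = H(7b 5c 5c 9e) = d1
m2: inner = H(11 36 36 40) = bd; tag = H(7b 5c 5c bd) = f0
m3: inner = H(11 36 36 56) = d3; tag = H(7b 5c 5c d3) = 06 ← matches

3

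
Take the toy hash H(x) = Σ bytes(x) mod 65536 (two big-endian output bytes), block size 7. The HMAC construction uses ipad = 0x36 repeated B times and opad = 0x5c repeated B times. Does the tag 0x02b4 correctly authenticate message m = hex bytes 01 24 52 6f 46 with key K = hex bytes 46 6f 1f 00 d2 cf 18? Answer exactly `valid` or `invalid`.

valid

Key hex bytes 46 6f 1f 00 d2 cf 18 is exactly B = 7 bytes: K' = 46 6f 1f 00 d2 cf 18.
K' ⊕ ipad = 70 59 29 36 e4 f9 2e; K' ⊕ opad = 1a 33 43 5c 8e 93 44.
Inner hash: sum = 112+89+41+54+228+249+46+1+36+82+111+70 = 1119 → 04 5f.
Outer hash (recomputed tag): sum = 26+51+67+92+142+147+68+4+95 = 692 → 02 b4.
Recomputed tag = 02b4; claimed = 02b4 → match.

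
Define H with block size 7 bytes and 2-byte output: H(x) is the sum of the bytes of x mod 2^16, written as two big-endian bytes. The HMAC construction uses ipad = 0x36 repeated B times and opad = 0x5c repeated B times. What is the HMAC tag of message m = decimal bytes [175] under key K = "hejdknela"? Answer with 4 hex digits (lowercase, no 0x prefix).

03a9

Key "hejdknela" = 68 65 6a 64 6b 6e 65 6c 61 is 9 bytes > B = 7, so hash it first: H(key) = 03 a6, then zero-pad to 7 bytes: K' = 03 a6 00 00 00 00 00.
K' ⊕ ipad = 35 90 36 36 36 36 36.  K' ⊕ opad = 5f fa 5c 5c 5c 5c 5c.
Inner input = (K'⊕ipad) ∥ m = 35 90 36 36 36 36 36 ∥ af.
Inner hash: sum = 53+144+54+54+54+54+54+175 = 642 → 02 82.
Outer input = (K'⊕opad) ∥ inner = 5f fa 5c 5c 5c 5c 5c ∥ 02 82.
Outer hash (tag): sum = 95+250+92+92+92+92+92+2+130 = 937 → 03 a9.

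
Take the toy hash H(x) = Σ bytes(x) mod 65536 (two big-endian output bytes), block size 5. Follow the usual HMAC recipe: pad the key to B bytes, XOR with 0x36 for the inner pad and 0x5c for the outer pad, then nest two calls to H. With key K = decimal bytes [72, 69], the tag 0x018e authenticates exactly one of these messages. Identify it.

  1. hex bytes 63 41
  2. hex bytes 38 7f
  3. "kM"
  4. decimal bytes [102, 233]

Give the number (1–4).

Key decimal bytes [72, 69] = 48 45 is 2 bytes ≤ B = 5; zero-pad to 5 bytes: K' = 48 45 00 00 00.
K' ⊕ ipad = 7e 73 36 36 36; K' ⊕ opad = 14 19 5c 5c 5c.
m1: inner = H(7e 73 36 36 36 63 41) = 02 37; tag = H(14 19 5c 5c 5c 02 37) = 017a
m2: inner = H(7e 73 36 36 36 38 7f) = 02 4a; tag = H(14 19 5c 5c 5c 02 4a) = 018d
m3: inner = H(7e 73 36 36 36 6b 4d) = 02 4b; tag = H(14 19 5c 5c 5c 02 4b) = 018e ← matches
m4: inner = H(7e 73 36 36 36 66 e9) = 02 e2; tag = H(14 19 5c 5c 5c 02 e2) = 0225

3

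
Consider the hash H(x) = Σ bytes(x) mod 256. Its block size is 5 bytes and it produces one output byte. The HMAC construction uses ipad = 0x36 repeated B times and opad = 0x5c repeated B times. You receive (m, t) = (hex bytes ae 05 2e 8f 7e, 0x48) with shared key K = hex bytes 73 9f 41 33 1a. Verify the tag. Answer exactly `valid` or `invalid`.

Key hex bytes 73 9f 41 33 1a is exactly B = 5 bytes: K' = 73 9f 41 33 1a.
K' ⊕ ipad = 45 a9 77 05 2c; K' ⊕ opad = 2f c3 1d 6f 46.
Inner hash: sum = 69+169+119+5+44+174+5+46+143+126 = 900; mod 256 = 132 → 84.
Outer hash (recomputed tag): sum = 47+195+29+111+70+132 = 584; mod 256 = 72 → 48.
Recomputed tag = 48; claimed = 48 → match.

valid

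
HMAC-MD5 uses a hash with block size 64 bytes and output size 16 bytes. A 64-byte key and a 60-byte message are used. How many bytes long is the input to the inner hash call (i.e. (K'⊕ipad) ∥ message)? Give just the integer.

124

Key is 64 ≤ 64 bytes, zero-padded: |K'| = 64.
Inner input = (K'⊕ipad) ∥ m → 64 + 60 = 124 bytes.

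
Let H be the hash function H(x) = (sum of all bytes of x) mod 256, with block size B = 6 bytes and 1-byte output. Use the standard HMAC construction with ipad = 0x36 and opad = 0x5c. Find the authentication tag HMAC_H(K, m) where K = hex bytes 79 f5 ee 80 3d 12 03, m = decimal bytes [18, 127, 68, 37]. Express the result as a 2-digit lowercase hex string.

Key hex bytes 79 f5 ee 80 3d 12 03 is 7 bytes > B = 6, so hash it first: H(key) = 2e, then zero-pad to 6 bytes: K' = 2e 00 00 00 00 00.
K' ⊕ ipad = 18 36 36 36 36 36.  K' ⊕ opad = 72 5c 5c 5c 5c 5c.
Inner input = (K'⊕ipad) ∥ m = 18 36 36 36 36 36 ∥ 12 7f 44 25.
Inner hash: sum = 24+54+54+54+54+54+18+127+68+37 = 544; mod 256 = 32 → 20.
Outer input = (K'⊕opad) ∥ inner = 72 5c 5c 5c 5c 5c ∥ 20.
Outer hash (tag): sum = 114+92+92+92+92+92+32 = 606; mod 256 = 94 → 5e.

5e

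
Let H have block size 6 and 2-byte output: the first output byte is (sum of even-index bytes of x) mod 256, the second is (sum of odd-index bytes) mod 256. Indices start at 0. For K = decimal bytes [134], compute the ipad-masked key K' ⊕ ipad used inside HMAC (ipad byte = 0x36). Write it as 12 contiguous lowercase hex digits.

b03636363636

Key decimal bytes [134] = 86 is 1 byte ≤ B = 6; zero-pad to 6 bytes: K' = 86 00 00 00 00 00.
XOR each byte with 0x36: 86⊕36=b0, 00⊕36=36, 00⊕36=36, 00⊕36=36, 00⊕36=36, 00⊕36=36.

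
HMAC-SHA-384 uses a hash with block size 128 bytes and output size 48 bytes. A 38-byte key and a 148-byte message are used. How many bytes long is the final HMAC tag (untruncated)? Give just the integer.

48

The tag is one SHA-384 digest: 48 bytes.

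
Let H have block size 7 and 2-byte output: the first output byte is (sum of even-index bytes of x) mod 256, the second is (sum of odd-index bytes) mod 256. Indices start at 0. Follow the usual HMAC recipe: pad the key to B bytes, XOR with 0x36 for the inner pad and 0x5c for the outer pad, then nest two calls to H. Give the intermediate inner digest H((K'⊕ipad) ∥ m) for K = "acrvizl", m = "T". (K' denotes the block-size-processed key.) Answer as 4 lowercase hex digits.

Key "acrvizl" = 61 63 72 76 69 7a 6c is exactly B = 7 bytes: K' = 61 63 72 76 69 7a 6c.
K' ⊕ ipad = 57 55 44 40 5f 4c 5a.
Inner input = 57 55 44 40 5f 4c 5a ∥ 54.
Inner hash: even-index sum = 340 mod 256 = 84; odd-index sum = 309 mod 256 = 53 → 54 35.

5435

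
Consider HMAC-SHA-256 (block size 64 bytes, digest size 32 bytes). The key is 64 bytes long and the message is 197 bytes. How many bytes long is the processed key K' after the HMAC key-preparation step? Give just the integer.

64

Key is 64 ≤ 64 bytes, zero-padded: |K'| = 64.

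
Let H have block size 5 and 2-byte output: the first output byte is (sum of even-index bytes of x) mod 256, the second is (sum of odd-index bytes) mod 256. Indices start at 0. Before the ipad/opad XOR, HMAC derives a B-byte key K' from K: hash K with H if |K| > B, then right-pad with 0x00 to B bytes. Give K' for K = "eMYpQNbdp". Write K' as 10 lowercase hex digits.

e16f000000

|K| = 9 > B = 5, so first hash the key.
H(K): even-index sum = 481 mod 256 = 225; odd-index sum = 367 mod 256 = 111 → e1 6f.
Zero-pad H(K) = e1 6f to 5 bytes: K' = e1 6f 00 00 00.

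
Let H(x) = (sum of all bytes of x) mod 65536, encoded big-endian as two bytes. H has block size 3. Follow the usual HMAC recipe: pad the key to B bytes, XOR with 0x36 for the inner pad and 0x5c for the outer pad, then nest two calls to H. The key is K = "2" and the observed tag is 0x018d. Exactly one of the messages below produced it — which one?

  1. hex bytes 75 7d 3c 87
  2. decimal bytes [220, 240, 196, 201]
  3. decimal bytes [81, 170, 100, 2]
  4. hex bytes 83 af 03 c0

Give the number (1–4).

4

Key "2" = 32 is 1 byte ≤ B = 3; zero-pad to 3 bytes: K' = 32 00 00.
K' ⊕ ipad = 04 36 36; K' ⊕ opad = 6e 5c 5c.
m1: inner = H(04 36 36 75 7d 3c 87) = 02 25; tag = H(6e 5c 5c 02 25) = 014d
m2: inner = H(04 36 36 dc f0 c4 c9) = 03 c9; tag = H(6e 5c 5c 03 c9) = 01f2
m3: inner = H(04 36 36 51 aa 64 02) = 01 d1; tag = H(6e 5c 5c 01 d1) = 01f8
m4: inner = H(04 36 36 83 af 03 c0) = 02 65; tag = H(6e 5c 5c 02 65) = 018d ← matches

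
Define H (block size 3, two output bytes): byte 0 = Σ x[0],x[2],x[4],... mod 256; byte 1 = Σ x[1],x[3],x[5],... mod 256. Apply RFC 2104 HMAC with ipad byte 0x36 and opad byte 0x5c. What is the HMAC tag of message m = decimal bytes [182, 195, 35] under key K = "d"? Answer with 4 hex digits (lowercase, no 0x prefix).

Key "d" = 64 is 1 byte ≤ B = 3; zero-pad to 3 bytes: K' = 64 00 00.
K' ⊕ ipad = 52 36 36.  K' ⊕ opad = 38 5c 5c.
Inner input = (K'⊕ipad) ∥ m = 52 36 36 ∥ b6 c3 23.
Inner hash: even-index sum = 331 mod 256 = 75; odd-index sum = 271 mod 256 = 15 → 4b 0f.
Outer input = (K'⊕opad) ∥ inner = 38 5c 5c ∥ 4b 0f.
Outer hash (tag): even-index sum = 163 mod 256 = 163; odd-index sum = 167 mod 256 = 167 → a3 a7.

a3a7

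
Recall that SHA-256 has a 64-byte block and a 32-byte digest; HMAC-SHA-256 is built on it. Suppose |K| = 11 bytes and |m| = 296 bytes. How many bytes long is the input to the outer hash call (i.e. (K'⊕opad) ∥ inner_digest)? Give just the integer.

Key is 11 ≤ 64 bytes, zero-padded: |K'| = 64.
Outer input = (K'⊕opad) ∥ H(inner) → 64 + 32 = 96 bytes.

96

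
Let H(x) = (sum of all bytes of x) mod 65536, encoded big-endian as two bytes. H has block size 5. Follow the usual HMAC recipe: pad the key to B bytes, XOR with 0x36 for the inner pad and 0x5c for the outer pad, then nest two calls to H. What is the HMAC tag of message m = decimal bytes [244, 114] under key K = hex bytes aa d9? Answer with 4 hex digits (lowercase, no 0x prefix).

Key hex bytes aa d9 is 2 bytes ≤ B = 5; zero-pad to 5 bytes: K' = aa d9 00 00 00.
K' ⊕ ipad = 9c ef 36 36 36.  K' ⊕ opad = f6 85 5c 5c 5c.
Inner input = (K'⊕ipad) ∥ m = 9c ef 36 36 36 ∥ f4 72.
Inner hash: sum = 156+239+54+54+54+244+114 = 915 → 03 93.
Outer input = (K'⊕opad) ∥ inner = f6 85 5c 5c 5c ∥ 03 93.
Outer hash (tag): sum = 246+133+92+92+92+3+147 = 805 → 03 25.

0325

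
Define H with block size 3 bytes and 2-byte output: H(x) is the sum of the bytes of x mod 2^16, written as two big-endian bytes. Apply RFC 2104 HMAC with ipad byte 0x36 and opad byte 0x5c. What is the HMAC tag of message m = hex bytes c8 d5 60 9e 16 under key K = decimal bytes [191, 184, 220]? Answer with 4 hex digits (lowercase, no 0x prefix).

02fd

Key decimal bytes [191, 184, 220] = bf b8 dc is exactly B = 3 bytes: K' = bf b8 dc.
K' ⊕ ipad = 89 8e ea.  K' ⊕ opad = e3 e4 80.
Inner input = (K'⊕ipad) ∥ m = 89 8e ea ∥ c8 d5 60 9e 16.
Inner hash: sum = 137+142+234+200+213+96+158+22 = 1202 → 04 b2.
Outer input = (K'⊕opad) ∥ inner = e3 e4 80 ∥ 04 b2.
Outer hash (tag): sum = 227+228+128+4+178 = 765 → 02 fd.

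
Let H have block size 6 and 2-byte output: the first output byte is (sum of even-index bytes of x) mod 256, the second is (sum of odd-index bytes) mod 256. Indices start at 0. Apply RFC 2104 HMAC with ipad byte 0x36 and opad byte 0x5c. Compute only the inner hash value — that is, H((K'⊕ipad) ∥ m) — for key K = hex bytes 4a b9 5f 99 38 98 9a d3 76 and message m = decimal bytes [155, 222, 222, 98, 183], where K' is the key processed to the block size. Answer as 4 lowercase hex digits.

6337

Key hex bytes 4a b9 5f 99 38 98 9a d3 76 is 9 bytes > B = 6, so hash it first: H(key) = f1 bd, then zero-pad to 6 bytes: K' = f1 bd 00 00 00 00.
K' ⊕ ipad = c7 8b 36 36 36 36.
Inner input = c7 8b 36 36 36 36 ∥ 9b de de 62 b7.
Inner hash: even-index sum = 867 mod 256 = 99; odd-index sum = 567 mod 256 = 55 → 63 37.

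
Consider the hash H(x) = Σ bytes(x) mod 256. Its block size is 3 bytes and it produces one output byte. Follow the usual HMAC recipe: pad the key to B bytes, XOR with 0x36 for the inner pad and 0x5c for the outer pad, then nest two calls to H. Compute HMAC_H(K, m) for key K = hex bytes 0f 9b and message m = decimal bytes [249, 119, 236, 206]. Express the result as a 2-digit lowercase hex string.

bc

Key hex bytes 0f 9b is 2 bytes ≤ B = 3; zero-pad to 3 bytes: K' = 0f 9b 00.
K' ⊕ ipad = 39 ad 36.  K' ⊕ opad = 53 c7 5c.
Inner input = (K'⊕ipad) ∥ m = 39 ad 36 ∥ f9 77 ec ce.
Inner hash: sum = 57+173+54+249+119+236+206 = 1094; mod 256 = 70 → 46.
Outer input = (K'⊕opad) ∥ inner = 53 c7 5c ∥ 46.
Outer hash (tag): sum = 83+199+92+70 = 444; mod 256 = 188 → bc.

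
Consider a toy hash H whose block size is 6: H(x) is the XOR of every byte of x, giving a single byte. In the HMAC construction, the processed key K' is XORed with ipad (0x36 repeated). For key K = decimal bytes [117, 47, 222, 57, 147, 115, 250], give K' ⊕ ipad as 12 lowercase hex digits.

913636363636

Key decimal bytes [117, 47, 222, 57, 147, 115, 250] = 75 2f de 39 93 73 fa is 7 bytes > B = 6, so hash it first: H(key) = a7, then zero-pad to 6 bytes: K' = a7 00 00 00 00 00.
XOR each byte with 0x36: a7⊕36=91, 00⊕36=36, 00⊕36=36, 00⊕36=36, 00⊕36=36, 00⊕36=36.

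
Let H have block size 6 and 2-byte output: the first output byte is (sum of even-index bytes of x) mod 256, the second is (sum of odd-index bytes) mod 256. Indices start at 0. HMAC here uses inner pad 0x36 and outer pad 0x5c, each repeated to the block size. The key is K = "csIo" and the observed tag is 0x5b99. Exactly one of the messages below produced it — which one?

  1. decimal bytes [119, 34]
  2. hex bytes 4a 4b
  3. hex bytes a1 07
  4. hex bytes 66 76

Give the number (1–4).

Key "csIo" = 63 73 49 6f is 4 bytes ≤ B = 6; zero-pad to 6 bytes: K' = 63 73 49 6f 00 00.
K' ⊕ ipad = 55 45 7f 59 36 36; K' ⊕ opad = 3f 2f 15 33 5c 5c.
m1: inner = H(55 45 7f 59 36 36 77 22) = 81 f6; tag = H(3f 2f 15 33 5c 5c 81 f6) = 31b4
m2: inner = H(55 45 7f 59 36 36 4a 4b) = 54 1f; tag = H(3f 2f 15 33 5c 5c 54 1f) = 04dd
m3: inner = H(55 45 7f 59 36 36 a1 07) = ab db; tag = H(3f 2f 15 33 5c 5c ab db) = 5b99 ← matches
m4: inner = H(55 45 7f 59 36 36 66 76) = 70 4a; tag = H(3f 2f 15 33 5c 5c 70 4a) = 2008

3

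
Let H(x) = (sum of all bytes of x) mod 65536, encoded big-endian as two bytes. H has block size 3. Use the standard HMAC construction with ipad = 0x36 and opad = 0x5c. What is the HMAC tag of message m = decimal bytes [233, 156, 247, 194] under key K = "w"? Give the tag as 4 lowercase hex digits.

Key "w" = 77 is 1 byte ≤ B = 3; zero-pad to 3 bytes: K' = 77 00 00.
K' ⊕ ipad = 41 36 36.  K' ⊕ opad = 2b 5c 5c.
Inner input = (K'⊕ipad) ∥ m = 41 36 36 ∥ e9 9c f7 c2.
Inner hash: sum = 65+54+54+233+156+247+194 = 1003 → 03 eb.
Outer input = (K'⊕opad) ∥ inner = 2b 5c 5c ∥ 03 eb.
Outer hash (tag): sum = 43+92+92+3+235 = 465 → 01 d1.

01d1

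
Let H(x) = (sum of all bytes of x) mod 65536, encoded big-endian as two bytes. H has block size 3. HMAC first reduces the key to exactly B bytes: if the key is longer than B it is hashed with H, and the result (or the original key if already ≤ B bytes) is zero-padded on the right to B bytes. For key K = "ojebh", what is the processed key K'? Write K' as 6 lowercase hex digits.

020800

|K| = 5 > B = 3, so first hash the key.
H(K): sum = 111+106+101+98+104 = 520 → 02 08.
Zero-pad H(K) = 02 08 to 3 bytes: K' = 02 08 00.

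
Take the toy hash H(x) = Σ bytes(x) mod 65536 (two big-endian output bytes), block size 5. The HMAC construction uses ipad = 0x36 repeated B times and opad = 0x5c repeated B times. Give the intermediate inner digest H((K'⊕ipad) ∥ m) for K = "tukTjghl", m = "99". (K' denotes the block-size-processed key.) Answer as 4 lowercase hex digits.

01c4

Key "tukTjghl" = 74 75 6b 54 6a 67 68 6c is 8 bytes > B = 5, so hash it first: H(key) = 03 4d, then zero-pad to 5 bytes: K' = 03 4d 00 00 00.
K' ⊕ ipad = 35 7b 36 36 36.
Inner input = 35 7b 36 36 36 ∥ 39 39.
Inner hash: sum = 53+123+54+54+54+57+57 = 452 → 01 c4.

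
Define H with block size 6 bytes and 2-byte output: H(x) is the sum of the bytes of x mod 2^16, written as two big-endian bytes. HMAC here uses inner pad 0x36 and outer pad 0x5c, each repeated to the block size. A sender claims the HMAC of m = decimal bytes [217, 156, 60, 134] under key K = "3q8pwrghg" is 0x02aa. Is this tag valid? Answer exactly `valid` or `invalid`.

valid

Key "3q8pwrghg" = 33 71 38 70 77 72 67 68 67 is 9 bytes > B = 6, so hash it first: H(key) = 03 6b, then zero-pad to 6 bytes: K' = 03 6b 00 00 00 00.
K' ⊕ ipad = 35 5d 36 36 36 36; K' ⊕ opad = 5f 37 5c 5c 5c 5c.
Inner hash: sum = 53+93+54+54+54+54+217+156+60+134 = 929 → 03 a1.
Outer hash (recomputed tag): sum = 95+55+92+92+92+92+3+161 = 682 → 02 aa.
Recomputed tag = 02aa; claimed = 02aa → match.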